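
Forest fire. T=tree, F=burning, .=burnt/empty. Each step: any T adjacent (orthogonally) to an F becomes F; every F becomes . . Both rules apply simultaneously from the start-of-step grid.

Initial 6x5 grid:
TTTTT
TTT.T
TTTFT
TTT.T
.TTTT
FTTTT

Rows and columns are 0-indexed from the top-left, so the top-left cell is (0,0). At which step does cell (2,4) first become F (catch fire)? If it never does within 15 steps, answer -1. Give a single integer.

Step 1: cell (2,4)='F' (+3 fires, +2 burnt)
  -> target ignites at step 1
Step 2: cell (2,4)='.' (+7 fires, +3 burnt)
Step 3: cell (2,4)='.' (+8 fires, +7 burnt)
Step 4: cell (2,4)='.' (+6 fires, +8 burnt)
Step 5: cell (2,4)='.' (+1 fires, +6 burnt)
Step 6: cell (2,4)='.' (+0 fires, +1 burnt)
  fire out at step 6

1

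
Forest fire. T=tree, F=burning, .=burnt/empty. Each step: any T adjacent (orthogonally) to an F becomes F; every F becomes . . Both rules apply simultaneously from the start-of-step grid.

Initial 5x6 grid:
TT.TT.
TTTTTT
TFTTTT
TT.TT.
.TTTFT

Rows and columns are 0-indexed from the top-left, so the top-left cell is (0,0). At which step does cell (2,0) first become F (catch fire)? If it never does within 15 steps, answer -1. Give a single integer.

Step 1: cell (2,0)='F' (+7 fires, +2 burnt)
  -> target ignites at step 1
Step 2: cell (2,0)='.' (+9 fires, +7 burnt)
Step 3: cell (2,0)='.' (+4 fires, +9 burnt)
Step 4: cell (2,0)='.' (+3 fires, +4 burnt)
Step 5: cell (2,0)='.' (+0 fires, +3 burnt)
  fire out at step 5

1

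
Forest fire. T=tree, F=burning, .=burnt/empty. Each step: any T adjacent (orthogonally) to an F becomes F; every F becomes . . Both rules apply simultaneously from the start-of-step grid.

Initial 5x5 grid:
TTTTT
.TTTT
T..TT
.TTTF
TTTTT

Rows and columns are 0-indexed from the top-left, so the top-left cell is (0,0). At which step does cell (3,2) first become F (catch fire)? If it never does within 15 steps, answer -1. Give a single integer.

Step 1: cell (3,2)='T' (+3 fires, +1 burnt)
Step 2: cell (3,2)='F' (+4 fires, +3 burnt)
  -> target ignites at step 2
Step 3: cell (3,2)='.' (+4 fires, +4 burnt)
Step 4: cell (3,2)='.' (+3 fires, +4 burnt)
Step 5: cell (3,2)='.' (+3 fires, +3 burnt)
Step 6: cell (3,2)='.' (+1 fires, +3 burnt)
Step 7: cell (3,2)='.' (+1 fires, +1 burnt)
Step 8: cell (3,2)='.' (+0 fires, +1 burnt)
  fire out at step 8

2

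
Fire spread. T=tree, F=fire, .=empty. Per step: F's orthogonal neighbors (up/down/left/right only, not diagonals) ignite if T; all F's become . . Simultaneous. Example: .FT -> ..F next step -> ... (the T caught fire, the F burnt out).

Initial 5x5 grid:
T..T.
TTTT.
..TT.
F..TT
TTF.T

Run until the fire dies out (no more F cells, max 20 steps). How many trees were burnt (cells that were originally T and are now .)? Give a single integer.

Answer: 2

Derivation:
Step 1: +2 fires, +2 burnt (F count now 2)
Step 2: +0 fires, +2 burnt (F count now 0)
Fire out after step 2
Initially T: 13, now '.': 14
Total burnt (originally-T cells now '.'): 2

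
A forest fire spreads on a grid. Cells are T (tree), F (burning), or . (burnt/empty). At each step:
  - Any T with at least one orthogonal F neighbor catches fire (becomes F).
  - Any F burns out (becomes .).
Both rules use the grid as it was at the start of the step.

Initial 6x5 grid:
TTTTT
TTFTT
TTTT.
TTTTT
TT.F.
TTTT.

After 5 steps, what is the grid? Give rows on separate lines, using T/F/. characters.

Step 1: 6 trees catch fire, 2 burn out
  TTFTT
  TF.FT
  TTFT.
  TTTFT
  TT...
  TTTF.
Step 2: 9 trees catch fire, 6 burn out
  TF.FT
  F...F
  TF.F.
  TTF.F
  TT...
  TTF..
Step 3: 5 trees catch fire, 9 burn out
  F...F
  .....
  F....
  TF...
  TT...
  TF...
Step 4: 3 trees catch fire, 5 burn out
  .....
  .....
  .....
  F....
  TF...
  F....
Step 5: 1 trees catch fire, 3 burn out
  .....
  .....
  .....
  .....
  F....
  .....

.....
.....
.....
.....
F....
.....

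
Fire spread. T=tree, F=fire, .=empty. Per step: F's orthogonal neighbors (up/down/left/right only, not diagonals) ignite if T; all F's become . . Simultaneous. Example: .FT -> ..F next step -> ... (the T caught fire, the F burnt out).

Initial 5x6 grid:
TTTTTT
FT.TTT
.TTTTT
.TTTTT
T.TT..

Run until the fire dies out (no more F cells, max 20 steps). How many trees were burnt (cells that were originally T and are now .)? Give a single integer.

Step 1: +2 fires, +1 burnt (F count now 2)
Step 2: +2 fires, +2 burnt (F count now 2)
Step 3: +3 fires, +2 burnt (F count now 3)
Step 4: +3 fires, +3 burnt (F count now 3)
Step 5: +5 fires, +3 burnt (F count now 5)
Step 6: +5 fires, +5 burnt (F count now 5)
Step 7: +2 fires, +5 burnt (F count now 2)
Step 8: +0 fires, +2 burnt (F count now 0)
Fire out after step 8
Initially T: 23, now '.': 29
Total burnt (originally-T cells now '.'): 22

Answer: 22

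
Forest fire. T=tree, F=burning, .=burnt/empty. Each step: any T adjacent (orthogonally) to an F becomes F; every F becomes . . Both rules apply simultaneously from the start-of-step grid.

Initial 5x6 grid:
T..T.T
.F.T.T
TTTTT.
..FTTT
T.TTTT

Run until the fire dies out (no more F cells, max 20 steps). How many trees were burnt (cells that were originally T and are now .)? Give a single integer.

Answer: 14

Derivation:
Step 1: +4 fires, +2 burnt (F count now 4)
Step 2: +4 fires, +4 burnt (F count now 4)
Step 3: +4 fires, +4 burnt (F count now 4)
Step 4: +2 fires, +4 burnt (F count now 2)
Step 5: +0 fires, +2 burnt (F count now 0)
Fire out after step 5
Initially T: 18, now '.': 26
Total burnt (originally-T cells now '.'): 14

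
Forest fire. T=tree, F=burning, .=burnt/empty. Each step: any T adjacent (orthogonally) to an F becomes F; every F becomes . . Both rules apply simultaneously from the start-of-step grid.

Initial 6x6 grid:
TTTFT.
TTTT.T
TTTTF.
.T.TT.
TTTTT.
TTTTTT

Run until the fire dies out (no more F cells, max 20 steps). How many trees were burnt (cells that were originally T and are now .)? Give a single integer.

Answer: 26

Derivation:
Step 1: +5 fires, +2 burnt (F count now 5)
Step 2: +5 fires, +5 burnt (F count now 5)
Step 3: +5 fires, +5 burnt (F count now 5)
Step 4: +6 fires, +5 burnt (F count now 6)
Step 5: +2 fires, +6 burnt (F count now 2)
Step 6: +2 fires, +2 burnt (F count now 2)
Step 7: +1 fires, +2 burnt (F count now 1)
Step 8: +0 fires, +1 burnt (F count now 0)
Fire out after step 8
Initially T: 27, now '.': 35
Total burnt (originally-T cells now '.'): 26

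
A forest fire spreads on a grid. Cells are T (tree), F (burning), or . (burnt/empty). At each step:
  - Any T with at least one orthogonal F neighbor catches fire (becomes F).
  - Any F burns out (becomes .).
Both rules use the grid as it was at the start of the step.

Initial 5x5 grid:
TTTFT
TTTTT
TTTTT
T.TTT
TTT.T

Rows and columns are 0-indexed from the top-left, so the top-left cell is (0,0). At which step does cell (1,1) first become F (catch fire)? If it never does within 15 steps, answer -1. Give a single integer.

Step 1: cell (1,1)='T' (+3 fires, +1 burnt)
Step 2: cell (1,1)='T' (+4 fires, +3 burnt)
Step 3: cell (1,1)='F' (+5 fires, +4 burnt)
  -> target ignites at step 3
Step 4: cell (1,1)='.' (+4 fires, +5 burnt)
Step 5: cell (1,1)='.' (+3 fires, +4 burnt)
Step 6: cell (1,1)='.' (+2 fires, +3 burnt)
Step 7: cell (1,1)='.' (+1 fires, +2 burnt)
Step 8: cell (1,1)='.' (+0 fires, +1 burnt)
  fire out at step 8

3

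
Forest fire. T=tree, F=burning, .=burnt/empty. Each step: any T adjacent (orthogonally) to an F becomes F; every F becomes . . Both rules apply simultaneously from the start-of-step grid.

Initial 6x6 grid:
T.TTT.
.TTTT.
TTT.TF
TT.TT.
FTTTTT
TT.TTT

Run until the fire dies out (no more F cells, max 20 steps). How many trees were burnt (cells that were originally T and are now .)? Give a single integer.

Answer: 25

Derivation:
Step 1: +4 fires, +2 burnt (F count now 4)
Step 2: +6 fires, +4 burnt (F count now 6)
Step 3: +6 fires, +6 burnt (F count now 6)
Step 4: +7 fires, +6 burnt (F count now 7)
Step 5: +2 fires, +7 burnt (F count now 2)
Step 6: +0 fires, +2 burnt (F count now 0)
Fire out after step 6
Initially T: 26, now '.': 35
Total burnt (originally-T cells now '.'): 25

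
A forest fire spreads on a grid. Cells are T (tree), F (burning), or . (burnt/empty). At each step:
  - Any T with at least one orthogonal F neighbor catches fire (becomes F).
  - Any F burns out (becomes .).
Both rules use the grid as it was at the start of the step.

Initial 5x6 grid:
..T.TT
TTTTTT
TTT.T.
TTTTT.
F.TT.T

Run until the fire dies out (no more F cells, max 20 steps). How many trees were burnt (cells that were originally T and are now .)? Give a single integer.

Step 1: +1 fires, +1 burnt (F count now 1)
Step 2: +2 fires, +1 burnt (F count now 2)
Step 3: +3 fires, +2 burnt (F count now 3)
Step 4: +4 fires, +3 burnt (F count now 4)
Step 5: +3 fires, +4 burnt (F count now 3)
Step 6: +3 fires, +3 burnt (F count now 3)
Step 7: +1 fires, +3 burnt (F count now 1)
Step 8: +2 fires, +1 burnt (F count now 2)
Step 9: +1 fires, +2 burnt (F count now 1)
Step 10: +0 fires, +1 burnt (F count now 0)
Fire out after step 10
Initially T: 21, now '.': 29
Total burnt (originally-T cells now '.'): 20

Answer: 20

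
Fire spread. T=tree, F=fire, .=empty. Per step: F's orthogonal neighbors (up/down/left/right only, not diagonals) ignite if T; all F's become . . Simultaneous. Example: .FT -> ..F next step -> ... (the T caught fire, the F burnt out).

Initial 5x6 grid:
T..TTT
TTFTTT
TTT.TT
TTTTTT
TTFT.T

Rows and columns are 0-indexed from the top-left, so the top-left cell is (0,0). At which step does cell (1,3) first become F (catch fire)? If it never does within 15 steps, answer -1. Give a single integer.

Step 1: cell (1,3)='F' (+6 fires, +2 burnt)
  -> target ignites at step 1
Step 2: cell (1,3)='.' (+7 fires, +6 burnt)
Step 3: cell (1,3)='.' (+7 fires, +7 burnt)
Step 4: cell (1,3)='.' (+3 fires, +7 burnt)
Step 5: cell (1,3)='.' (+1 fires, +3 burnt)
Step 6: cell (1,3)='.' (+0 fires, +1 burnt)
  fire out at step 6

1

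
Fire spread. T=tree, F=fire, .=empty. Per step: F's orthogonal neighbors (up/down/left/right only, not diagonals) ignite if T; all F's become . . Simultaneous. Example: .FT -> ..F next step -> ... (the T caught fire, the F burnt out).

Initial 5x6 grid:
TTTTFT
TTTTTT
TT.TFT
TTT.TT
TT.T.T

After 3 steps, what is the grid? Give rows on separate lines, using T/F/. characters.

Step 1: 6 trees catch fire, 2 burn out
  TTTF.F
  TTTTFT
  TT.F.F
  TTT.FT
  TT.T.T
Step 2: 4 trees catch fire, 6 burn out
  TTF...
  TTTF.F
  TT....
  TTT..F
  TT.T.T
Step 3: 3 trees catch fire, 4 burn out
  TF....
  TTF...
  TT....
  TTT...
  TT.T.F

TF....
TTF...
TT....
TTT...
TT.T.F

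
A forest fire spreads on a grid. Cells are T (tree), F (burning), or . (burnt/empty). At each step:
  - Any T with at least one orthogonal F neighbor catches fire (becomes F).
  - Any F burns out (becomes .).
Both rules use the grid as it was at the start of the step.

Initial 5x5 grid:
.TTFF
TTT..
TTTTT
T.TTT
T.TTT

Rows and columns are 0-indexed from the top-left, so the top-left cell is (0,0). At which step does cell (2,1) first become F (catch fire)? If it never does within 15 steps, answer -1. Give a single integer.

Step 1: cell (2,1)='T' (+1 fires, +2 burnt)
Step 2: cell (2,1)='T' (+2 fires, +1 burnt)
Step 3: cell (2,1)='T' (+2 fires, +2 burnt)
Step 4: cell (2,1)='F' (+4 fires, +2 burnt)
  -> target ignites at step 4
Step 5: cell (2,1)='.' (+4 fires, +4 burnt)
Step 6: cell (2,1)='.' (+3 fires, +4 burnt)
Step 7: cell (2,1)='.' (+2 fires, +3 burnt)
Step 8: cell (2,1)='.' (+0 fires, +2 burnt)
  fire out at step 8

4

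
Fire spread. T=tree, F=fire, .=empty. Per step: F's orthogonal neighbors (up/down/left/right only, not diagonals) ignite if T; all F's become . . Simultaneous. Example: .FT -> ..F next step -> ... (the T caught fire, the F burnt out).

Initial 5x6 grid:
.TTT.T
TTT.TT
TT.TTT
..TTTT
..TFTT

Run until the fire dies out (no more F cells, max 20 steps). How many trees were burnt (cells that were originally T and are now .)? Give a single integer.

Answer: 13

Derivation:
Step 1: +3 fires, +1 burnt (F count now 3)
Step 2: +4 fires, +3 burnt (F count now 4)
Step 3: +2 fires, +4 burnt (F count now 2)
Step 4: +2 fires, +2 burnt (F count now 2)
Step 5: +1 fires, +2 burnt (F count now 1)
Step 6: +1 fires, +1 burnt (F count now 1)
Step 7: +0 fires, +1 burnt (F count now 0)
Fire out after step 7
Initially T: 21, now '.': 22
Total burnt (originally-T cells now '.'): 13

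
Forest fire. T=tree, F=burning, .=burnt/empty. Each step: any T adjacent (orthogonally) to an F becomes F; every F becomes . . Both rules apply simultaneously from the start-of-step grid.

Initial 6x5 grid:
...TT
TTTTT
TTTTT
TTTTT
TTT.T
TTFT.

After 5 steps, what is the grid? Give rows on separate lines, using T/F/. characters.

Step 1: 3 trees catch fire, 1 burn out
  ...TT
  TTTTT
  TTTTT
  TTTTT
  TTF.T
  TF.F.
Step 2: 3 trees catch fire, 3 burn out
  ...TT
  TTTTT
  TTTTT
  TTFTT
  TF..T
  F....
Step 3: 4 trees catch fire, 3 burn out
  ...TT
  TTTTT
  TTFTT
  TF.FT
  F...T
  .....
Step 4: 5 trees catch fire, 4 burn out
  ...TT
  TTFTT
  TF.FT
  F...F
  ....T
  .....
Step 5: 5 trees catch fire, 5 burn out
  ...TT
  TF.FT
  F...F
  .....
  ....F
  .....

...TT
TF.FT
F...F
.....
....F
.....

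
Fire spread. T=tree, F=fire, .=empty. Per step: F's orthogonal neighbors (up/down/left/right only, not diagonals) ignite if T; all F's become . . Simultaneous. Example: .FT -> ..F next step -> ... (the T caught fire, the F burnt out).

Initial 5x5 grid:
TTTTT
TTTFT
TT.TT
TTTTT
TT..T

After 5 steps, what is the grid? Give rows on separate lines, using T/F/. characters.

Step 1: 4 trees catch fire, 1 burn out
  TTTFT
  TTF.F
  TT.FT
  TTTTT
  TT..T
Step 2: 5 trees catch fire, 4 burn out
  TTF.F
  TF...
  TT..F
  TTTFT
  TT..T
Step 3: 5 trees catch fire, 5 burn out
  TF...
  F....
  TF...
  TTF.F
  TT..T
Step 4: 4 trees catch fire, 5 burn out
  F....
  .....
  F....
  TF...
  TT..F
Step 5: 2 trees catch fire, 4 burn out
  .....
  .....
  .....
  F....
  TF...

.....
.....
.....
F....
TF...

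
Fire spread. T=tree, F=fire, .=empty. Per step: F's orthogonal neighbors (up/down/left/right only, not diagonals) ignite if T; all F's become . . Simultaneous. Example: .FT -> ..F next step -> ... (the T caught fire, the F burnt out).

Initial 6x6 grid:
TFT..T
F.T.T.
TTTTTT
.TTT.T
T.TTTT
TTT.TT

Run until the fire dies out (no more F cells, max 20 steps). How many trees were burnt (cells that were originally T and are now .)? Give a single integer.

Answer: 24

Derivation:
Step 1: +3 fires, +2 burnt (F count now 3)
Step 2: +2 fires, +3 burnt (F count now 2)
Step 3: +2 fires, +2 burnt (F count now 2)
Step 4: +2 fires, +2 burnt (F count now 2)
Step 5: +3 fires, +2 burnt (F count now 3)
Step 6: +4 fires, +3 burnt (F count now 4)
Step 7: +3 fires, +4 burnt (F count now 3)
Step 8: +3 fires, +3 burnt (F count now 3)
Step 9: +2 fires, +3 burnt (F count now 2)
Step 10: +0 fires, +2 burnt (F count now 0)
Fire out after step 10
Initially T: 25, now '.': 35
Total burnt (originally-T cells now '.'): 24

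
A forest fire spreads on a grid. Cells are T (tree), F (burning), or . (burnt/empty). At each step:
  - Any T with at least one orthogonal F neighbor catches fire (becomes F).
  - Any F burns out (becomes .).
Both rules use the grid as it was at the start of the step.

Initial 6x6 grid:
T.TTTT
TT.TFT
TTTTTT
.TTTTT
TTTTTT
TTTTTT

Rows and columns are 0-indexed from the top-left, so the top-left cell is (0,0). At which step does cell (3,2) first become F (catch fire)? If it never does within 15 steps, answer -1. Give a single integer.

Step 1: cell (3,2)='T' (+4 fires, +1 burnt)
Step 2: cell (3,2)='T' (+5 fires, +4 burnt)
Step 3: cell (3,2)='T' (+5 fires, +5 burnt)
Step 4: cell (3,2)='F' (+5 fires, +5 burnt)
  -> target ignites at step 4
Step 5: cell (3,2)='.' (+6 fires, +5 burnt)
Step 6: cell (3,2)='.' (+3 fires, +6 burnt)
Step 7: cell (3,2)='.' (+3 fires, +3 burnt)
Step 8: cell (3,2)='.' (+1 fires, +3 burnt)
Step 9: cell (3,2)='.' (+0 fires, +1 burnt)
  fire out at step 9

4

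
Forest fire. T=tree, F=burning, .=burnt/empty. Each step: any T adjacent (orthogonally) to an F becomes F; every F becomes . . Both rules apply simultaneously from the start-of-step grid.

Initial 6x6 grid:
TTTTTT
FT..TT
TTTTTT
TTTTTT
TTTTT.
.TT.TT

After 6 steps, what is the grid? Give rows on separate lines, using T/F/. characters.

Step 1: 3 trees catch fire, 1 burn out
  FTTTTT
  .F..TT
  FTTTTT
  TTTTTT
  TTTTT.
  .TT.TT
Step 2: 3 trees catch fire, 3 burn out
  .FTTTT
  ....TT
  .FTTTT
  FTTTTT
  TTTTT.
  .TT.TT
Step 3: 4 trees catch fire, 3 burn out
  ..FTTT
  ....TT
  ..FTTT
  .FTTTT
  FTTTT.
  .TT.TT
Step 4: 4 trees catch fire, 4 burn out
  ...FTT
  ....TT
  ...FTT
  ..FTTT
  .FTTT.
  .TT.TT
Step 5: 5 trees catch fire, 4 burn out
  ....FT
  ....TT
  ....FT
  ...FTT
  ..FTT.
  .FT.TT
Step 6: 6 trees catch fire, 5 burn out
  .....F
  ....FT
  .....F
  ....FT
  ...FT.
  ..F.TT

.....F
....FT
.....F
....FT
...FT.
..F.TT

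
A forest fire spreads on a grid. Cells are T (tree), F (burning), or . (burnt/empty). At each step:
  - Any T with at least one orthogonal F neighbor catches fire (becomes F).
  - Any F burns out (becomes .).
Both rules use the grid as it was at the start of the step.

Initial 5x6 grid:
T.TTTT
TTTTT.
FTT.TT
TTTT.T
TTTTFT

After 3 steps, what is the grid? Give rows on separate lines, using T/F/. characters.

Step 1: 5 trees catch fire, 2 burn out
  T.TTTT
  FTTTT.
  .FT.TT
  FTTT.T
  TTTF.F
Step 2: 8 trees catch fire, 5 burn out
  F.TTTT
  .FTTT.
  ..F.TT
  .FTF.F
  FTF...
Step 3: 4 trees catch fire, 8 burn out
  ..TTTT
  ..FTT.
  ....TF
  ..F...
  .F....

..TTTT
..FTT.
....TF
..F...
.F....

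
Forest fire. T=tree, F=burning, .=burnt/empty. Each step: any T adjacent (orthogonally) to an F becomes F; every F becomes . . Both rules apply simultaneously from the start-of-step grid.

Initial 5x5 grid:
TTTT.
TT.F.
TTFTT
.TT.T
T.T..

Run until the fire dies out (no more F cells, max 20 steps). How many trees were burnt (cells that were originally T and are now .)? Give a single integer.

Step 1: +4 fires, +2 burnt (F count now 4)
Step 2: +6 fires, +4 burnt (F count now 6)
Step 3: +3 fires, +6 burnt (F count now 3)
Step 4: +1 fires, +3 burnt (F count now 1)
Step 5: +0 fires, +1 burnt (F count now 0)
Fire out after step 5
Initially T: 15, now '.': 24
Total burnt (originally-T cells now '.'): 14

Answer: 14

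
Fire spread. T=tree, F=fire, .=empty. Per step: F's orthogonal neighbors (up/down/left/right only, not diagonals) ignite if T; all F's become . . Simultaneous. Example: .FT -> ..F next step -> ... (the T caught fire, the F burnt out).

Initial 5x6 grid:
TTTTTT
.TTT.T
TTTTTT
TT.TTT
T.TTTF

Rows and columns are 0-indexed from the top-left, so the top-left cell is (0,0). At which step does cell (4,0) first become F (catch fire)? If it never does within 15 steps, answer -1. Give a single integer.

Step 1: cell (4,0)='T' (+2 fires, +1 burnt)
Step 2: cell (4,0)='T' (+3 fires, +2 burnt)
Step 3: cell (4,0)='T' (+4 fires, +3 burnt)
Step 4: cell (4,0)='T' (+2 fires, +4 burnt)
Step 5: cell (4,0)='T' (+3 fires, +2 burnt)
Step 6: cell (4,0)='T' (+3 fires, +3 burnt)
Step 7: cell (4,0)='T' (+4 fires, +3 burnt)
Step 8: cell (4,0)='T' (+2 fires, +4 burnt)
Step 9: cell (4,0)='F' (+2 fires, +2 burnt)
  -> target ignites at step 9
Step 10: cell (4,0)='.' (+0 fires, +2 burnt)
  fire out at step 10

9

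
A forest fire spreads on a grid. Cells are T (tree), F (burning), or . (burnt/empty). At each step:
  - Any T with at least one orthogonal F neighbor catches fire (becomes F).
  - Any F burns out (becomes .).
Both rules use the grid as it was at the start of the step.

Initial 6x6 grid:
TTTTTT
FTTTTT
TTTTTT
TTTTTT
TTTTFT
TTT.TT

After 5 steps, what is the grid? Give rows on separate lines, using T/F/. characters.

Step 1: 7 trees catch fire, 2 burn out
  FTTTTT
  .FTTTT
  FTTTTT
  TTTTFT
  TTTF.F
  TTT.FT
Step 2: 9 trees catch fire, 7 burn out
  .FTTTT
  ..FTTT
  .FTTFT
  FTTF.F
  TTF...
  TTT..F
Step 3: 11 trees catch fire, 9 burn out
  ..FTTT
  ...FFT
  ..FF.F
  .FF...
  FF....
  TTF...
Step 4: 5 trees catch fire, 11 burn out
  ...FFT
  .....F
  ......
  ......
  ......
  FF....
Step 5: 1 trees catch fire, 5 burn out
  .....F
  ......
  ......
  ......
  ......
  ......

.....F
......
......
......
......
......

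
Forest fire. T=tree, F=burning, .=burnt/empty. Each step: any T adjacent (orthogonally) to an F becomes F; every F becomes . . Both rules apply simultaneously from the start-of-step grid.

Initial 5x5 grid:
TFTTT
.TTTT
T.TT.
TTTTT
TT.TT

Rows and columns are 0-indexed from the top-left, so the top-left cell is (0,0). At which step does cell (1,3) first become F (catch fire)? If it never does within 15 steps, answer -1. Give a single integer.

Step 1: cell (1,3)='T' (+3 fires, +1 burnt)
Step 2: cell (1,3)='T' (+2 fires, +3 burnt)
Step 3: cell (1,3)='F' (+3 fires, +2 burnt)
  -> target ignites at step 3
Step 4: cell (1,3)='.' (+3 fires, +3 burnt)
Step 5: cell (1,3)='.' (+2 fires, +3 burnt)
Step 6: cell (1,3)='.' (+4 fires, +2 burnt)
Step 7: cell (1,3)='.' (+3 fires, +4 burnt)
Step 8: cell (1,3)='.' (+0 fires, +3 burnt)
  fire out at step 8

3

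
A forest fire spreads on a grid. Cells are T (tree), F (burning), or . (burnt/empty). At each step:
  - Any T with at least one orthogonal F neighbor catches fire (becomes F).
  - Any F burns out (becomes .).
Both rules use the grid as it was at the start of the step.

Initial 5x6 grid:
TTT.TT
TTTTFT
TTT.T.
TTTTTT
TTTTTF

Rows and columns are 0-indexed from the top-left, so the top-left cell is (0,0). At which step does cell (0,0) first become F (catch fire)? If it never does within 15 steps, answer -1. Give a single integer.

Step 1: cell (0,0)='T' (+6 fires, +2 burnt)
Step 2: cell (0,0)='T' (+4 fires, +6 burnt)
Step 3: cell (0,0)='T' (+5 fires, +4 burnt)
Step 4: cell (0,0)='T' (+5 fires, +5 burnt)
Step 5: cell (0,0)='F' (+4 fires, +5 burnt)
  -> target ignites at step 5
Step 6: cell (0,0)='.' (+1 fires, +4 burnt)
Step 7: cell (0,0)='.' (+0 fires, +1 burnt)
  fire out at step 7

5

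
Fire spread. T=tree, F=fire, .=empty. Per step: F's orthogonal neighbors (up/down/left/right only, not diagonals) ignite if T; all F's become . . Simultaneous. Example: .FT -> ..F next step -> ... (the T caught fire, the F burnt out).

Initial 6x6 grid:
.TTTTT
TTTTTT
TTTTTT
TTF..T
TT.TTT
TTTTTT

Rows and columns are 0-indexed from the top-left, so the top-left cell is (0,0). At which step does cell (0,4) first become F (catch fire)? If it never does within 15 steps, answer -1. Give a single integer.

Step 1: cell (0,4)='T' (+2 fires, +1 burnt)
Step 2: cell (0,4)='T' (+5 fires, +2 burnt)
Step 3: cell (0,4)='T' (+7 fires, +5 burnt)
Step 4: cell (0,4)='T' (+7 fires, +7 burnt)
Step 5: cell (0,4)='F' (+4 fires, +7 burnt)
  -> target ignites at step 5
Step 6: cell (0,4)='.' (+4 fires, +4 burnt)
Step 7: cell (0,4)='.' (+2 fires, +4 burnt)
Step 8: cell (0,4)='.' (+0 fires, +2 burnt)
  fire out at step 8

5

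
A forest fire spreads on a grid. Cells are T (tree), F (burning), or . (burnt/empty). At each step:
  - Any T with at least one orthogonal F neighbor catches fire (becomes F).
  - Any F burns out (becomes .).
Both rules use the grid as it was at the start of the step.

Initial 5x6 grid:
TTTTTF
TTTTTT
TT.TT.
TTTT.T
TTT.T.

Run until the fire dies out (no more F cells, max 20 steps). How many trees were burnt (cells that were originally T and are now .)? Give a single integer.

Answer: 22

Derivation:
Step 1: +2 fires, +1 burnt (F count now 2)
Step 2: +2 fires, +2 burnt (F count now 2)
Step 3: +3 fires, +2 burnt (F count now 3)
Step 4: +3 fires, +3 burnt (F count now 3)
Step 5: +3 fires, +3 burnt (F count now 3)
Step 6: +3 fires, +3 burnt (F count now 3)
Step 7: +3 fires, +3 burnt (F count now 3)
Step 8: +2 fires, +3 burnt (F count now 2)
Step 9: +1 fires, +2 burnt (F count now 1)
Step 10: +0 fires, +1 burnt (F count now 0)
Fire out after step 10
Initially T: 24, now '.': 28
Total burnt (originally-T cells now '.'): 22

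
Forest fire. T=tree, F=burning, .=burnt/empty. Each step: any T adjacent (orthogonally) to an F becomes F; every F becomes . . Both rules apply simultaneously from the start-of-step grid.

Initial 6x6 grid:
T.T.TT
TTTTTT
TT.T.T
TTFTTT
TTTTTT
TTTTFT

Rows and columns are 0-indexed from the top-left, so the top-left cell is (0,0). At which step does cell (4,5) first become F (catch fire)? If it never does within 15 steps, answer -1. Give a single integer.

Step 1: cell (4,5)='T' (+6 fires, +2 burnt)
Step 2: cell (4,5)='F' (+8 fires, +6 burnt)
  -> target ignites at step 2
Step 3: cell (4,5)='.' (+6 fires, +8 burnt)
Step 4: cell (4,5)='.' (+5 fires, +6 burnt)
Step 5: cell (4,5)='.' (+4 fires, +5 burnt)
Step 6: cell (4,5)='.' (+1 fires, +4 burnt)
Step 7: cell (4,5)='.' (+0 fires, +1 burnt)
  fire out at step 7

2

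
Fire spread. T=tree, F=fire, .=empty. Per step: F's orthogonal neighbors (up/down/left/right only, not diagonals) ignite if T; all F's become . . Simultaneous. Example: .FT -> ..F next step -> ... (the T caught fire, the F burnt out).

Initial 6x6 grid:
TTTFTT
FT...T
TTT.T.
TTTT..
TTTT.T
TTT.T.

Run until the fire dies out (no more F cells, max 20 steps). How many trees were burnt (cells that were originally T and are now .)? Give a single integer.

Answer: 21

Derivation:
Step 1: +5 fires, +2 burnt (F count now 5)
Step 2: +4 fires, +5 burnt (F count now 4)
Step 3: +4 fires, +4 burnt (F count now 4)
Step 4: +3 fires, +4 burnt (F count now 3)
Step 5: +3 fires, +3 burnt (F count now 3)
Step 6: +2 fires, +3 burnt (F count now 2)
Step 7: +0 fires, +2 burnt (F count now 0)
Fire out after step 7
Initially T: 24, now '.': 33
Total burnt (originally-T cells now '.'): 21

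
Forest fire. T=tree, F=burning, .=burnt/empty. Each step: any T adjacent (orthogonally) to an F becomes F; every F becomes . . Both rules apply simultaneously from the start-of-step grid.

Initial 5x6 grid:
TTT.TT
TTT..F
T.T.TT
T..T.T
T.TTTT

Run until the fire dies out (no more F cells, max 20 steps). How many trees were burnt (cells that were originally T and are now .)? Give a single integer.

Answer: 10

Derivation:
Step 1: +2 fires, +1 burnt (F count now 2)
Step 2: +3 fires, +2 burnt (F count now 3)
Step 3: +1 fires, +3 burnt (F count now 1)
Step 4: +1 fires, +1 burnt (F count now 1)
Step 5: +1 fires, +1 burnt (F count now 1)
Step 6: +2 fires, +1 burnt (F count now 2)
Step 7: +0 fires, +2 burnt (F count now 0)
Fire out after step 7
Initially T: 20, now '.': 20
Total burnt (originally-T cells now '.'): 10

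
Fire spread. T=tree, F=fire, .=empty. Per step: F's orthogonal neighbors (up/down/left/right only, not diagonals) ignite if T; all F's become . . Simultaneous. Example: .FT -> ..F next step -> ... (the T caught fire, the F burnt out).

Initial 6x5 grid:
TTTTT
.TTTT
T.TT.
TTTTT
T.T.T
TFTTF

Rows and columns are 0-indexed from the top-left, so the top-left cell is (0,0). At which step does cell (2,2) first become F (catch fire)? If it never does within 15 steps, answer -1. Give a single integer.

Step 1: cell (2,2)='T' (+4 fires, +2 burnt)
Step 2: cell (2,2)='T' (+3 fires, +4 burnt)
Step 3: cell (2,2)='T' (+3 fires, +3 burnt)
Step 4: cell (2,2)='F' (+4 fires, +3 burnt)
  -> target ignites at step 4
Step 5: cell (2,2)='.' (+2 fires, +4 burnt)
Step 6: cell (2,2)='.' (+4 fires, +2 burnt)
Step 7: cell (2,2)='.' (+2 fires, +4 burnt)
Step 8: cell (2,2)='.' (+1 fires, +2 burnt)
Step 9: cell (2,2)='.' (+0 fires, +1 burnt)
  fire out at step 9

4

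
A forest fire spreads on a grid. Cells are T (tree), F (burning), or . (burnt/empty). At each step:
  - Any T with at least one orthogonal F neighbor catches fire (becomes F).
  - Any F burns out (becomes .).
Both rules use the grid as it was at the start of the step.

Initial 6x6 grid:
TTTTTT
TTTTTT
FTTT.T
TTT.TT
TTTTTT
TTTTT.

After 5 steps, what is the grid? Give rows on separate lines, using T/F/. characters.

Step 1: 3 trees catch fire, 1 burn out
  TTTTTT
  FTTTTT
  .FTT.T
  FTT.TT
  TTTTTT
  TTTTT.
Step 2: 5 trees catch fire, 3 burn out
  FTTTTT
  .FTTTT
  ..FT.T
  .FT.TT
  FTTTTT
  TTTTT.
Step 3: 6 trees catch fire, 5 burn out
  .FTTTT
  ..FTTT
  ...F.T
  ..F.TT
  .FTTTT
  FTTTT.
Step 4: 4 trees catch fire, 6 burn out
  ..FTTT
  ...FTT
  .....T
  ....TT
  ..FTTT
  .FTTT.
Step 5: 4 trees catch fire, 4 burn out
  ...FTT
  ....FT
  .....T
  ....TT
  ...FTT
  ..FTT.

...FTT
....FT
.....T
....TT
...FTT
..FTT.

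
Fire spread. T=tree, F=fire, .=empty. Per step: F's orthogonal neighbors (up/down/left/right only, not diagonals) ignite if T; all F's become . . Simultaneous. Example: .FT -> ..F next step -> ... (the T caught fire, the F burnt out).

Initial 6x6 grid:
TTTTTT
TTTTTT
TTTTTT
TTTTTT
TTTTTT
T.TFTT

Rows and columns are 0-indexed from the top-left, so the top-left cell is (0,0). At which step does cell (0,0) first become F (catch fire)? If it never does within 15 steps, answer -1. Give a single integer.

Step 1: cell (0,0)='T' (+3 fires, +1 burnt)
Step 2: cell (0,0)='T' (+4 fires, +3 burnt)
Step 3: cell (0,0)='T' (+5 fires, +4 burnt)
Step 4: cell (0,0)='T' (+6 fires, +5 burnt)
Step 5: cell (0,0)='T' (+7 fires, +6 burnt)
Step 6: cell (0,0)='T' (+5 fires, +7 burnt)
Step 7: cell (0,0)='T' (+3 fires, +5 burnt)
Step 8: cell (0,0)='F' (+1 fires, +3 burnt)
  -> target ignites at step 8
Step 9: cell (0,0)='.' (+0 fires, +1 burnt)
  fire out at step 9

8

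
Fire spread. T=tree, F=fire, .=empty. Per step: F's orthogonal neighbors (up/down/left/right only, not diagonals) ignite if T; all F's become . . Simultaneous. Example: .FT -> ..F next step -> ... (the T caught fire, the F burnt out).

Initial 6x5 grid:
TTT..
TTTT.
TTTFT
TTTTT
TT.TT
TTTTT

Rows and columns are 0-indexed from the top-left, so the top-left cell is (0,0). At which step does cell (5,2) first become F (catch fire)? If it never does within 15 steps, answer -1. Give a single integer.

Step 1: cell (5,2)='T' (+4 fires, +1 burnt)
Step 2: cell (5,2)='T' (+5 fires, +4 burnt)
Step 3: cell (5,2)='T' (+6 fires, +5 burnt)
Step 4: cell (5,2)='F' (+6 fires, +6 burnt)
  -> target ignites at step 4
Step 5: cell (5,2)='.' (+3 fires, +6 burnt)
Step 6: cell (5,2)='.' (+1 fires, +3 burnt)
Step 7: cell (5,2)='.' (+0 fires, +1 burnt)
  fire out at step 7

4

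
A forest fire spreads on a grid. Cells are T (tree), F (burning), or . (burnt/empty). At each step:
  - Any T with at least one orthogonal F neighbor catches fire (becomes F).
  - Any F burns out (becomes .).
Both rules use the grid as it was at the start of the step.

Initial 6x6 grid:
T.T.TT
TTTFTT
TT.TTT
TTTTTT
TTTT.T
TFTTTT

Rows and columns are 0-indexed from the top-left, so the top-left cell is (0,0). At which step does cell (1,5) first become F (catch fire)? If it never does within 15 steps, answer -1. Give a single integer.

Step 1: cell (1,5)='T' (+6 fires, +2 burnt)
Step 2: cell (1,5)='F' (+10 fires, +6 burnt)
  -> target ignites at step 2
Step 3: cell (1,5)='.' (+9 fires, +10 burnt)
Step 4: cell (1,5)='.' (+4 fires, +9 burnt)
Step 5: cell (1,5)='.' (+1 fires, +4 burnt)
Step 6: cell (1,5)='.' (+0 fires, +1 burnt)
  fire out at step 6

2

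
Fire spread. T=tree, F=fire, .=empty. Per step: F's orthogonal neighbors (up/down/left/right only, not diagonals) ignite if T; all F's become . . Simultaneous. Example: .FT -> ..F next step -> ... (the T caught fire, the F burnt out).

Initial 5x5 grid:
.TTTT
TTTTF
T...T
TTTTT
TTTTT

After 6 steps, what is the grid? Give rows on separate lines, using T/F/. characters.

Step 1: 3 trees catch fire, 1 burn out
  .TTTF
  TTTF.
  T...F
  TTTTT
  TTTTT
Step 2: 3 trees catch fire, 3 burn out
  .TTF.
  TTF..
  T....
  TTTTF
  TTTTT
Step 3: 4 trees catch fire, 3 burn out
  .TF..
  TF...
  T....
  TTTF.
  TTTTF
Step 4: 4 trees catch fire, 4 burn out
  .F...
  F....
  T....
  TTF..
  TTTF.
Step 5: 3 trees catch fire, 4 burn out
  .....
  .....
  F....
  TF...
  TTF..
Step 6: 2 trees catch fire, 3 burn out
  .....
  .....
  .....
  F....
  TF...

.....
.....
.....
F....
TF...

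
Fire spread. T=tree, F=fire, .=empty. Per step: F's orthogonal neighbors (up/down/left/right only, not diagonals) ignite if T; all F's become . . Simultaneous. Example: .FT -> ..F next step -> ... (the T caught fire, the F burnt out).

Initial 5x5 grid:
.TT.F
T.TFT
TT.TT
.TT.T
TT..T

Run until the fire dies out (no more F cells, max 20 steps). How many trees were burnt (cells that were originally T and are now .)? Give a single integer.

Step 1: +3 fires, +2 burnt (F count now 3)
Step 2: +2 fires, +3 burnt (F count now 2)
Step 3: +2 fires, +2 burnt (F count now 2)
Step 4: +1 fires, +2 burnt (F count now 1)
Step 5: +0 fires, +1 burnt (F count now 0)
Fire out after step 5
Initially T: 15, now '.': 18
Total burnt (originally-T cells now '.'): 8

Answer: 8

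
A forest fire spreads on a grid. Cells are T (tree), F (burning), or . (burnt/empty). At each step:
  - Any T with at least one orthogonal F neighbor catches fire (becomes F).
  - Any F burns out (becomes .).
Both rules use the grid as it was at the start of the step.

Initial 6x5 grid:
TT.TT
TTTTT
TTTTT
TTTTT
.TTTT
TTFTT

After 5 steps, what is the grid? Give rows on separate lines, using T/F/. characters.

Step 1: 3 trees catch fire, 1 burn out
  TT.TT
  TTTTT
  TTTTT
  TTTTT
  .TFTT
  TF.FT
Step 2: 5 trees catch fire, 3 burn out
  TT.TT
  TTTTT
  TTTTT
  TTFTT
  .F.FT
  F...F
Step 3: 4 trees catch fire, 5 burn out
  TT.TT
  TTTTT
  TTFTT
  TF.FT
  ....F
  .....
Step 4: 5 trees catch fire, 4 burn out
  TT.TT
  TTFTT
  TF.FT
  F...F
  .....
  .....
Step 5: 4 trees catch fire, 5 burn out
  TT.TT
  TF.FT
  F...F
  .....
  .....
  .....

TT.TT
TF.FT
F...F
.....
.....
.....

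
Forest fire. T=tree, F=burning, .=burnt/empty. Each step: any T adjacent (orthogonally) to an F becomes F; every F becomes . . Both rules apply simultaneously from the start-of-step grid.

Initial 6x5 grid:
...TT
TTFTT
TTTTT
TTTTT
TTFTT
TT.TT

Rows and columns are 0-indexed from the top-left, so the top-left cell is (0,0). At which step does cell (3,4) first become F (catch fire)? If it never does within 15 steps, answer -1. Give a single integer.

Step 1: cell (3,4)='T' (+6 fires, +2 burnt)
Step 2: cell (3,4)='T' (+11 fires, +6 burnt)
Step 3: cell (3,4)='F' (+7 fires, +11 burnt)
  -> target ignites at step 3
Step 4: cell (3,4)='.' (+0 fires, +7 burnt)
  fire out at step 4

3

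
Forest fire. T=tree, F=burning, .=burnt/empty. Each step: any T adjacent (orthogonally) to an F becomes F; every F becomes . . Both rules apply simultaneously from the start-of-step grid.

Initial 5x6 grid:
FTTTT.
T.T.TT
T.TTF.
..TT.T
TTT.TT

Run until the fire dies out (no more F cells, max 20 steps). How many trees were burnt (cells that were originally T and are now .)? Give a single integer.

Answer: 16

Derivation:
Step 1: +4 fires, +2 burnt (F count now 4)
Step 2: +6 fires, +4 burnt (F count now 6)
Step 3: +3 fires, +6 burnt (F count now 3)
Step 4: +1 fires, +3 burnt (F count now 1)
Step 5: +1 fires, +1 burnt (F count now 1)
Step 6: +1 fires, +1 burnt (F count now 1)
Step 7: +0 fires, +1 burnt (F count now 0)
Fire out after step 7
Initially T: 19, now '.': 27
Total burnt (originally-T cells now '.'): 16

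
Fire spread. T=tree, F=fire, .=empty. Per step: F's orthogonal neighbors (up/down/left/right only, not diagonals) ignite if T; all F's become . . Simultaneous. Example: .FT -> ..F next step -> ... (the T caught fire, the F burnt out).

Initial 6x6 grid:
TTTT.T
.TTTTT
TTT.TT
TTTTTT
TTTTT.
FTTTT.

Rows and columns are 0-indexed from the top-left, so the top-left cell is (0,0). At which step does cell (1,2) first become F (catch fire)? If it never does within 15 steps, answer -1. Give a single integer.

Step 1: cell (1,2)='T' (+2 fires, +1 burnt)
Step 2: cell (1,2)='T' (+3 fires, +2 burnt)
Step 3: cell (1,2)='T' (+4 fires, +3 burnt)
Step 4: cell (1,2)='T' (+4 fires, +4 burnt)
Step 5: cell (1,2)='T' (+4 fires, +4 burnt)
Step 6: cell (1,2)='F' (+3 fires, +4 burnt)
  -> target ignites at step 6
Step 7: cell (1,2)='.' (+5 fires, +3 burnt)
Step 8: cell (1,2)='.' (+3 fires, +5 burnt)
Step 9: cell (1,2)='.' (+1 fires, +3 burnt)
Step 10: cell (1,2)='.' (+1 fires, +1 burnt)
Step 11: cell (1,2)='.' (+0 fires, +1 burnt)
  fire out at step 11

6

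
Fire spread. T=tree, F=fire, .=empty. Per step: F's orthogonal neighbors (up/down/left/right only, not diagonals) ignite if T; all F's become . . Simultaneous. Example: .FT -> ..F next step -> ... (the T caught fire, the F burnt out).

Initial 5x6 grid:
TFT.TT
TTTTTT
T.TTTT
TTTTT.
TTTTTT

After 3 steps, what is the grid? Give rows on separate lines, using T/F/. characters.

Step 1: 3 trees catch fire, 1 burn out
  F.F.TT
  TFTTTT
  T.TTTT
  TTTTT.
  TTTTTT
Step 2: 2 trees catch fire, 3 burn out
  ....TT
  F.FTTT
  T.TTTT
  TTTTT.
  TTTTTT
Step 3: 3 trees catch fire, 2 burn out
  ....TT
  ...FTT
  F.FTTT
  TTTTT.
  TTTTTT

....TT
...FTT
F.FTTT
TTTTT.
TTTTTT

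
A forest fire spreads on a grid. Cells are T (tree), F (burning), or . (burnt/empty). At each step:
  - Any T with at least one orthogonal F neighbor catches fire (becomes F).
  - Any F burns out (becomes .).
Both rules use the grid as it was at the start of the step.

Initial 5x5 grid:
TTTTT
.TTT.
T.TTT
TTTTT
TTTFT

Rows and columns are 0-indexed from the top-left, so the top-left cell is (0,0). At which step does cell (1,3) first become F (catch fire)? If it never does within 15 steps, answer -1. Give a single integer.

Step 1: cell (1,3)='T' (+3 fires, +1 burnt)
Step 2: cell (1,3)='T' (+4 fires, +3 burnt)
Step 3: cell (1,3)='F' (+5 fires, +4 burnt)
  -> target ignites at step 3
Step 4: cell (1,3)='.' (+3 fires, +5 burnt)
Step 5: cell (1,3)='.' (+4 fires, +3 burnt)
Step 6: cell (1,3)='.' (+1 fires, +4 burnt)
Step 7: cell (1,3)='.' (+1 fires, +1 burnt)
Step 8: cell (1,3)='.' (+0 fires, +1 burnt)
  fire out at step 8

3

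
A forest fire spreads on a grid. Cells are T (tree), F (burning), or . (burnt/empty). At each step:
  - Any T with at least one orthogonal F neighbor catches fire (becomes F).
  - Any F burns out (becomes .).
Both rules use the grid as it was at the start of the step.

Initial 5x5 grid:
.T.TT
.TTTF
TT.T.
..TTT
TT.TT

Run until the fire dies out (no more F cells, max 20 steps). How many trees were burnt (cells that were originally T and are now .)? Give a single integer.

Step 1: +2 fires, +1 burnt (F count now 2)
Step 2: +3 fires, +2 burnt (F count now 3)
Step 3: +2 fires, +3 burnt (F count now 2)
Step 4: +5 fires, +2 burnt (F count now 5)
Step 5: +2 fires, +5 burnt (F count now 2)
Step 6: +0 fires, +2 burnt (F count now 0)
Fire out after step 6
Initially T: 16, now '.': 23
Total burnt (originally-T cells now '.'): 14

Answer: 14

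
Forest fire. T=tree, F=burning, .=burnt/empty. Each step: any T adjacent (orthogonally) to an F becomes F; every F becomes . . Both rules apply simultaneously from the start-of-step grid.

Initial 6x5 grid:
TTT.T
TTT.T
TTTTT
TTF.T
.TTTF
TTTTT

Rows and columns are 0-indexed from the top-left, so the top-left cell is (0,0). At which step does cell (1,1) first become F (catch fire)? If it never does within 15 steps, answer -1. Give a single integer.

Step 1: cell (1,1)='T' (+6 fires, +2 burnt)
Step 2: cell (1,1)='T' (+8 fires, +6 burnt)
Step 3: cell (1,1)='F' (+5 fires, +8 burnt)
  -> target ignites at step 3
Step 4: cell (1,1)='.' (+4 fires, +5 burnt)
Step 5: cell (1,1)='.' (+1 fires, +4 burnt)
Step 6: cell (1,1)='.' (+0 fires, +1 burnt)
  fire out at step 6

3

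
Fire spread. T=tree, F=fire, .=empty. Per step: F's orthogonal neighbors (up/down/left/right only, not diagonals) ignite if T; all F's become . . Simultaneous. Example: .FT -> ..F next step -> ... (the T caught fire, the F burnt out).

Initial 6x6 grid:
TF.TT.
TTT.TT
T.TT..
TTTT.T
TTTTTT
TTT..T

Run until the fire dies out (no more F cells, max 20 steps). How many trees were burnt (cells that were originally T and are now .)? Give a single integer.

Answer: 22

Derivation:
Step 1: +2 fires, +1 burnt (F count now 2)
Step 2: +2 fires, +2 burnt (F count now 2)
Step 3: +2 fires, +2 burnt (F count now 2)
Step 4: +3 fires, +2 burnt (F count now 3)
Step 5: +4 fires, +3 burnt (F count now 4)
Step 6: +4 fires, +4 burnt (F count now 4)
Step 7: +2 fires, +4 burnt (F count now 2)
Step 8: +1 fires, +2 burnt (F count now 1)
Step 9: +2 fires, +1 burnt (F count now 2)
Step 10: +0 fires, +2 burnt (F count now 0)
Fire out after step 10
Initially T: 26, now '.': 32
Total burnt (originally-T cells now '.'): 22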